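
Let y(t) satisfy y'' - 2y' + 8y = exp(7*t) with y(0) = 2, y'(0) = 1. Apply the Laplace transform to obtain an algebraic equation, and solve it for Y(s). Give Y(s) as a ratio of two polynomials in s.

Y(s) = (2*s^2 - 17*s + 22)/(s^3 - 9*s^2 + 22*s - 56)

Laplace-transform each side.
Using L{y''} = s^2 Y - s·y(0) - y'(0) and L{y'} = sY - y(0), with y(0) = 2, y'(0) = 1, the left side becomes (s^2 - 2*s + 8)Y - (2*s - 3).
The right side is L{exp(7*t)} = 1/(s - 7).
So (s^2 - 2*s + 8)Y = 1/(s - 7) + (2*s - 3).
Isolate Y and clear denominators.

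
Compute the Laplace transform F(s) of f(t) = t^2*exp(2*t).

F(s) = 2/(s - 2)^3

L{e^(2t)} = 1/(s - 2).
Then apply L{t^2·g(t)} = (-1)^2 d^2/ds^2[G(s)] with G(s) = 1/(s - 2):
differentiating 2 times and applying the sign gives 2/(s - 2)^3.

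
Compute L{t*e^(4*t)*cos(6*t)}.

L{cos(6t)} = s/(s^2 + 36).
Multiplying by e^(4t) shifts s → s - 4, so L{e^(4*t)*cos(6*t)} = (s - 4)/((s - 4)^2 + 36).
Then apply L{t·g(t)} = -d/ds[H(s)] with H(s) = (s - 4)/((s - 4)^2 + 36):
differentiating 1 time and applying the sign gives (s - 10)*(s + 2)/(s^2 - 8*s + 52)^2.

(s - 10)*(s + 2)/(s^2 - 8*s + 52)^2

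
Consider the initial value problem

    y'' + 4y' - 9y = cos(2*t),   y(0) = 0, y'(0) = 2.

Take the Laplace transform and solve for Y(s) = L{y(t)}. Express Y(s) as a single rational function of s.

Laplace-transform each side.
Using L{y''} = s^2 Y - s·y(0) - y'(0) and L{y'} = sY - y(0), with y(0) = 0, y'(0) = 2, the left side becomes (s^2 + 4*s - 9)Y - (2).
The right side is L{cos(2*t)} = s/(s^2 + 4).
So (s^2 + 4*s - 9)Y = s/(s^2 + 4) + (2).
Divide through and combine into a single rational function.

Y(s) = (2*s^2 + s + 8)/(s^4 + 4*s^3 - 5*s^2 + 16*s - 36)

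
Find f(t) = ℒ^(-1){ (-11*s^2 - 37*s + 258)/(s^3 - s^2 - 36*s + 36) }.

Factor the denominator: s^3 - s^2 - 36*s + 36 = (s - 6)*(s - 1)*(s + 6).
Partial fraction decomposition gives [-6/(s - 6)] + [-6/(s - 1)] + [1/(s + 6)].
Invert each term: -6/(s - 6) ↔ -6e^(6t); -6/(s - 1) ↔ -6e^(t); 1/(s + 6) ↔ e^(-6t).

f(t) = -6*exp(6*t) - 6*exp(t) + exp(-6*t)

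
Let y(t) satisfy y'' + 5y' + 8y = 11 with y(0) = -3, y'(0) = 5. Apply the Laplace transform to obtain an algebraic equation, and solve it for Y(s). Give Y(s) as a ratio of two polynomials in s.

Y(s) = (-3*s^2 - 10*s + 11)/(s^3 + 5*s^2 + 8*s)

Transform both sides with L{·}.
With L{y''} = s^2 Y - s·y(0) - y'(0) and L{y'} = sY - y(0), with y(0) = -3, y'(0) = 5: the LHS transforms to (s^2 + 5*s + 8)Y - (-3*s - 10).
The right side is L{11} = 11/s.
So (s^2 + 5*s + 8)Y = 11/s + (-3*s - 10).
Isolate Y and clear denominators.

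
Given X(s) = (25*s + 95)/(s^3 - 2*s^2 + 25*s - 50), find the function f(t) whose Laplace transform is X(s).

Factor the denominator: s^3 - 2*s^2 + 25*s - 50 = (s - 2)*(s^2 + 25).
Partial fraction decomposition gives [5/(s - 2)] + [-5*s/(s^2 + 25)] + [15/(s^2 + 25)].
Invert each term: 5/(s - 2) ↔ 5e^(2t); -5·s/(s^2 + 25) ↔ -5cos(5t); 3·5/(s^2 + 25) ↔ 3sin(5t).

f(t) = 5*exp(2*t) + 3*sin(5*t) - 5*cos(5*t)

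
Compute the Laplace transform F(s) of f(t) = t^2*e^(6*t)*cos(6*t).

L{cos(6t)} = s/(s^2 + 36).
Multiplying by e^(6t) shifts s → s - 6, so L{e^(6*t)*cos(6*t)} = (s - 6)/((s - 6)^2 + 36).
Then apply L{t^2·g(t)} = (-1)^2 d^2/ds^2[G(s)] with G(s) = (s - 6)/((s - 6)^2 + 36):
differentiating 2 times and applying the sign gives 2*(s - 6)*(s^2 - 12*s - 72)/(s^2 - 12*s + 72)^3.

F(s) = 2*(s - 6)*(s^2 - 12*s - 72)/(s^2 - 12*s + 72)^3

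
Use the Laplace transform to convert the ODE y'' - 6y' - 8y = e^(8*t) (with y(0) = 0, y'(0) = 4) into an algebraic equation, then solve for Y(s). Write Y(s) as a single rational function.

Laplace-transform each side.
With L{y''} = s^2 Y - s·y(0) - y'(0) and L{y'} = sY - y(0), with y(0) = 0, y'(0) = 4: the LHS transforms to (s^2 - 6*s - 8)Y - (4).
The right side is L{e^(8*t)} = 1/(s - 8).
So (s^2 - 6*s - 8)Y = 1/(s - 8) + (4).
Solve for Y(s) and write it as one ratio of polynomials.

Y(s) = (4*s - 31)/(s^3 - 14*s^2 + 40*s + 64)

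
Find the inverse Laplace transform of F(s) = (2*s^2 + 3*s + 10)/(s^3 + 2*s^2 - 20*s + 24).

3*t*exp(2*t) + exp(2*t) + exp(-6*t)

Factor the denominator: s^3 + 2*s^2 - 20*s + 24 = (s - 2)^2*(s + 6).
Partial fraction decomposition gives [1/(s - 2)] + [3/(s - 2)^2] + [1/(s + 6)].
Invert each term: 1/(s - 2) ↔ e^(2t); 3/(s - 2)^2 ↔ 3t·e^(2t); 1/(s + 6) ↔ e^(-6t).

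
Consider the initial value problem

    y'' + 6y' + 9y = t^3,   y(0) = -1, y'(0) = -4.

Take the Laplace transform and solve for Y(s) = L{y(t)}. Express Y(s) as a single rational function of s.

Y(s) = (-s^5 - 10*s^4 + 6)/(s^6 + 6*s^5 + 9*s^4)

Laplace-transform each side.
Using L{y''} = s^2 Y - s·y(0) - y'(0) and L{y'} = sY - y(0), with y(0) = -1, y'(0) = -4, the left side becomes (s^2 + 6*s + 9)Y - (-s - 10).
The right side is L{t^3} = 6/s^4.
So (s^2 + 6*s + 9)Y = 6/s^4 + (-s - 10).
Solve for Y(s) and write it as one ratio of polynomials.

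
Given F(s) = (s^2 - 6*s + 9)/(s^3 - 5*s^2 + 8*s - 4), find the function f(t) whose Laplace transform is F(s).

Factor the denominator: s^3 - 5*s^2 + 8*s - 4 = (s - 2)^2*(s - 1).
Partial fraction decomposition gives [-3/(s - 2)] + [(s - 2)^(-2)] + [4/(s - 1)].
Invert each term: -3/(s - 2) ↔ -3e^(2t); 1/(s - 2)^2 ↔ t·e^(2t); 4/(s - 1) ↔ 4e^(t).

f(t) = t*exp(2*t) - 3*exp(2*t) + 4*exp(t)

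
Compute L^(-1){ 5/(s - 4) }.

Since L{e^(4t)} = 1/(s - 4), the inverse is exp(4*t), scaled by 5.

5*exp(4*t)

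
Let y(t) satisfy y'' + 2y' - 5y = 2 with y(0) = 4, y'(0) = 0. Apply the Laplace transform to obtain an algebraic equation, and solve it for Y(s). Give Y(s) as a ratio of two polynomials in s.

Y(s) = (4*s^2 + 8*s + 2)/(s^3 + 2*s^2 - 5*s)

Laplace-transform each side.
With L{y''} = s^2 Y - s·y(0) - y'(0) and L{y'} = sY - y(0), with y(0) = 4, y'(0) = 0: the LHS transforms to (s^2 + 2*s - 5)Y - (4*s + 8).
The right side is L{2} = 2/s.
So (s^2 + 2*s - 5)Y = 2/s + (4*s + 8).
Solve for Y(s) and write it as one ratio of polynomials.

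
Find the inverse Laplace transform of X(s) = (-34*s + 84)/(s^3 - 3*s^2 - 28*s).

-2*exp(7*t) - 3 + 5*exp(-4*t)

Factor the denominator: s^3 - 3*s^2 - 28*s = s*(s - 7)*(s + 4).
Partial fraction decomposition gives [-3/s] + [-2/(s - 7)] + [5/(s + 4)].
Invert each term: -3/(s - 0) ↔ -3e^(0t); -2/(s - 7) ↔ -2e^(7t); 5/(s + 4) ↔ 5e^(-4t).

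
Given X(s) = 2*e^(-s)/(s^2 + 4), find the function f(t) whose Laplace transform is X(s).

The factor e^(-s) signals a time shift by c = 1 (second shifting theorem).
L{sin(2t)} = 2/(s^2 + 4), so L^-1{2/(s^2 + 4)} = sin(2*t).
Hence the inverse is u(t - 1) times that function evaluated at t - 1.

f(t) = Heaviside(t - 1)*(sin(2*t - 2))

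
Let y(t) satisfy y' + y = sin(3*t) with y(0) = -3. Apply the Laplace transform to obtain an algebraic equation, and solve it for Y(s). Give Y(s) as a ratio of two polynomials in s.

Take the Laplace transform of both sides.
The derivative rules (L{y'} = sY - y(0) = sY - (-3)) turn the left side into (s + 1)Y - (-3).
The right side is L{sin(3*t)} = 3/(s^2 + 9).
So (s + 1)Y = 3/(s^2 + 9) + (-3).
Solve for Y(s) and write it as one ratio of polynomials.

Y(s) = (-3*s^2 - 24)/(s^3 + s^2 + 9*s + 9)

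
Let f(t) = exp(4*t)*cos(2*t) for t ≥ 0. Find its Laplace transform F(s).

F(s) = (s - 4)/((s - 4)^2 + 4)

L{cos(2t)} = s/(s^2 + 4).
By the first shifting theorem, multiplying by e^(4t) replaces s with s - 4.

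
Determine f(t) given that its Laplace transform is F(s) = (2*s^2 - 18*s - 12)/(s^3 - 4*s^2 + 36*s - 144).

Factor the denominator: s^3 - 4*s^2 + 36*s - 144 = (s - 4)*(s^2 + 36).
Partial fraction decomposition gives [-1/(s - 4)] + [3*s/(s^2 + 36)] + [-6/(s^2 + 36)].
Invert each term: -1/(s - 4) ↔ -e^(4t); 3·s/(s^2 + 36) ↔ 3cos(6t); -1·6/(s^2 + 36) ↔ -sin(6t).

f(t) = -exp(4*t) - sin(6*t) + 3*cos(6*t)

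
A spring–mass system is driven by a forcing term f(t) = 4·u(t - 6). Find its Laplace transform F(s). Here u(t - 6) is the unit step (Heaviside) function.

F(s) = 4*exp(-6*s)/s

By the second shifting theorem, L{u(t - c)·g(t - c)} = e^(-cs)·G(s) with c = 6 and G(s) = L{g(t)}.
L{4} = 4/s.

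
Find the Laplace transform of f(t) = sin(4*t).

L{sin(4t)} = 4/(s^2 + 16).

4/(s^2 + 16)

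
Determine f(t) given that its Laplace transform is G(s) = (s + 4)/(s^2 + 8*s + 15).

f(t) = exp(-4*t)*cosh(t)

Rewrite the denominator: s^2 + 8*s + 15 = (s + 4)^2 - 1.
The form in (s + 4) signals a first-shifting-theorem factor e^(-4t).
Since L{cosh(t)} = s/(s^2 - 1), the inverse is exp(-4*t)*cosh(t).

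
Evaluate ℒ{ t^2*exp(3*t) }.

L{e^(3t)} = 1/(s - 3).
Then apply L{t^2·g(t)} = (-1)^2 d^2/ds^2[G(s)] with G(s) = 1/(s - 3):
differentiating 2 times and applying the sign gives 2/(s - 3)^3.

2/(s - 3)^3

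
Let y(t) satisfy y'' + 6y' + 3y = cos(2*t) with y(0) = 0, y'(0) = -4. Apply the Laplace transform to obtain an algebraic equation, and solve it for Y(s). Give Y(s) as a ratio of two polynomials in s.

Y(s) = (-4*s^2 + s - 16)/(s^4 + 6*s^3 + 7*s^2 + 24*s + 12)

Take the Laplace transform of both sides.
Using L{y''} = s^2 Y - s·y(0) - y'(0) and L{y'} = sY - y(0), with y(0) = 0, y'(0) = -4, the left side becomes (s^2 + 6*s + 3)Y - (-4).
The right side is L{cos(2*t)} = s/(s^2 + 4).
So (s^2 + 6*s + 3)Y = s/(s^2 + 4) + (-4).
Isolate Y and clear denominators.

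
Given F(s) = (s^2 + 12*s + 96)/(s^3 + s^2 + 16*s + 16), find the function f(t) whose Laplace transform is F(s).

f(t) = 4*sin(4*t) - 4*cos(4*t) + 5*exp(-t)

Factor the denominator: s^3 + s^2 + 16*s + 16 = (s + 1)*(s^2 + 16).
Partial fraction decomposition gives [5/(s + 1)] + [-4*s/(s^2 + 16)] + [16/(s^2 + 16)].
Invert each term: 5/(s + 1) ↔ 5e^(-t); -4·s/(s^2 + 16) ↔ -4cos(4t); 4·4/(s^2 + 16) ↔ 4sin(4t).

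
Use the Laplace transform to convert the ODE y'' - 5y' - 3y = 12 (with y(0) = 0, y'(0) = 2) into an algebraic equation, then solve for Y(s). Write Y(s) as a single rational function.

Y(s) = (2*s + 12)/(s^3 - 5*s^2 - 3*s)

Apply the Laplace transform to the equation.
Using L{y''} = s^2 Y - s·y(0) - y'(0) and L{y'} = sY - y(0), with y(0) = 0, y'(0) = 2, the left side becomes (s^2 - 5*s - 3)Y - (2).
The right side is L{12} = 12/s.
So (s^2 - 5*s - 3)Y = 12/s + (2).
Divide through and combine into a single rational function.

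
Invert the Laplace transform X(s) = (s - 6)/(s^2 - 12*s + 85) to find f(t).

Rewrite the denominator: s^2 - 12*s + 85 = (s - 6)^2 + 49.
The form in (s - 6) signals a first-shifting-theorem factor e^(6t).
Since L{cos(7t)} = s/(s^2 + 49), the inverse is e^(6*t)*cos(7*t).

f(t) = exp(6*t)*cos(7*t)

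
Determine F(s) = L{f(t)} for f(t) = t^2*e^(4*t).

L{e^(4t)} = 1/(s - 4).
Then apply L{t^2·g(t)} = (-1)^2 d^2/ds^2[G(s)] with G(s) = 1/(s - 4):
differentiating 2 times and applying the sign gives 2/(s - 4)^3.

F(s) = 2/(s - 4)^3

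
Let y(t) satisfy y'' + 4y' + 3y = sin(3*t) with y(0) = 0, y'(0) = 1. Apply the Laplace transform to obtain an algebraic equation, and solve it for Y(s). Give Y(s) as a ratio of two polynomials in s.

Transform both sides with L{·}.
With L{y''} = s^2 Y - s·y(0) - y'(0) and L{y'} = sY - y(0), with y(0) = 0, y'(0) = 1: the LHS transforms to (s^2 + 4*s + 3)Y - (1).
The right side is L{sin(3*t)} = 3/(s^2 + 9).
So (s^2 + 4*s + 3)Y = 3/(s^2 + 9) + (1).
Solve for Y(s) and write it as one ratio of polynomials.

Y(s) = (s^2 + 12)/(s^4 + 4*s^3 + 12*s^2 + 36*s + 27)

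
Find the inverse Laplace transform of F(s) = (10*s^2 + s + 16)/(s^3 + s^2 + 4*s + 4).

Factor the denominator: s^3 + s^2 + 4*s + 4 = (s + 1)*(s^2 + 4).
Partial fraction decomposition gives [5/(s + 1)] + [5*s/(s^2 + 4)] + [-4/(s^2 + 4)].
Invert each term: 5/(s + 1) ↔ 5e^(-t); 5·s/(s^2 + 4) ↔ 5cos(2t); -2·2/(s^2 + 4) ↔ -2sin(2t).

-2*sin(2*t) + 5*cos(2*t) + 5*exp(-t)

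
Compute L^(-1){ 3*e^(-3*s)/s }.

Heaviside(t - 3)*(3)

The factor e^(-3s) signals a time shift by c = 3 (second shifting theorem).
L{3} = 3/s, so L^-1{3/s} = 3.
Hence the inverse is u(t - 3) times that function evaluated at t - 3.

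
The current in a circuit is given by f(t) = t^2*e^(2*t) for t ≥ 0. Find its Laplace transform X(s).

X(s) = 2/(s - 2)^3

L{e^(2t)} = 1/(s - 2).
Then apply L{t^2·g(t)} = (-1)^2 d^2/ds^2[G(s)] with G(s) = 1/(s - 2):
differentiating 2 times and applying the sign gives 2/(s - 2)^3.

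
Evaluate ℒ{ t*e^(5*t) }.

L{e^(5t)} = 1/(s - 5).
Then apply L{t·g(t)} = -d/ds[G(s)] with G(s) = 1/(s - 5):
differentiating 1 time and applying the sign gives (s - 5)^(-2).

(s - 5)^(-2)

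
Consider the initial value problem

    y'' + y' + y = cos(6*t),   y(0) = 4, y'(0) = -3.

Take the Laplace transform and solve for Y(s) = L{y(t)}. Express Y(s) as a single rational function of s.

Transform both sides with L{·}.
The derivative rules (L{y''} = s^2 Y - s·y(0) - y'(0) and L{y'} = sY - y(0), with y(0) = 4, y'(0) = -3) turn the left side into (s^2 + s + 1)Y - (4*s + 1).
The right side is L{cos(6*t)} = s/(s^2 + 36).
So (s^2 + s + 1)Y = s/(s^2 + 36) + (4*s + 1).
Isolate Y and clear denominators.

Y(s) = (4*s^3 + s^2 + 145*s + 36)/(s^4 + s^3 + 37*s^2 + 36*s + 36)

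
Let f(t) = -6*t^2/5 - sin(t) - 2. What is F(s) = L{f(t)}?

F(s) = -1/(s^2 + 1) - 2/s - 12/(5*s^3)

Apply the Laplace transform termwise.
(-6/5)·[L{t^2} = 2!/s^3 = 2/s^3]; L{-2} = -2/s; (-1)·[L{sin(t)} = 1/(s^2 + 1)].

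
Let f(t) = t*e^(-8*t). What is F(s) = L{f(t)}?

L{e^(-8t)} = 1/(s + 8).
Then apply L{t·g(t)} = -d/ds[G(s)] with G(s) = 1/(s + 8):
differentiating 1 time and applying the sign gives (s + 8)^(-2).

F(s) = (s + 8)^(-2)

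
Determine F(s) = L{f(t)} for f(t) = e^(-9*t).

L{e^(-9t)} = 1/(s + 9).

F(s) = 1/(s + 9)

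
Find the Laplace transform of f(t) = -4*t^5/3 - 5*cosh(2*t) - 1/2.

-5*s/(s^2 - 4) - 1/(2*s) - 160/s^6

Apply the Laplace transform termwise.
(-5)·[L{cosh(2t)} = s/(s^2 - 4)]; L{-1/2} = (-1/2)/s; (-4/3)·[L{t^5} = 5!/s^6 = 120/s^6].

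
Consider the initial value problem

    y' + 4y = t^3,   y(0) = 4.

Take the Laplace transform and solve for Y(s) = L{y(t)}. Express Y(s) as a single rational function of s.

Transform both sides with L{·}.
With L{y'} = sY - y(0) = sY - 4: the LHS transforms to (s + 4)Y - (4).
The right side is L{t^3} = 6/s^4.
So (s + 4)Y = 6/s^4 + (4).
Solve for Y(s) and write it as one ratio of polynomials.

Y(s) = (4*s^4 + 6)/(s^5 + 4*s^4)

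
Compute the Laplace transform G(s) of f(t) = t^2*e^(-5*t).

G(s) = 2/(s + 5)^3

L{e^(-5t)} = 1/(s + 5).
Then apply L{t^2·g(t)} = (-1)^2 d^2/ds^2[H(s)] with H(s) = 1/(s + 5):
differentiating 2 times and applying the sign gives 2/(s + 5)^3.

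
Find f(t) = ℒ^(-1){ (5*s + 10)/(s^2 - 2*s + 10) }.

f(t) = 5*exp(t)*sin(3*t) + 5*exp(t)*cos(3*t)

Complete the square in the denominator: s^2 - 2*s + 10 = (s - 1)^2 + 3^2.
Split the numerator to match: 5*s + 10 = 5·(s - 1) + 5·3.
Invert each term: 5·(s - 1)/((s - 1)^2 + 9) ↔ 5e^(t)cos(3t); 5·3/((s - 1)^2 + 9) ↔ 5e^(t)sin(3t).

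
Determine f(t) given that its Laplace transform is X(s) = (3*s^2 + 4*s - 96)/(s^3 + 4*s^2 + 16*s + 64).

f(t) = -4*sin(4*t) + 5*cos(4*t) - 2*exp(-4*t)

Factor the denominator: s^3 + 4*s^2 + 16*s + 64 = (s + 4)*(s^2 + 16).
Partial fraction decomposition gives [-2/(s + 4)] + [5*s/(s^2 + 16)] + [-16/(s^2 + 16)].
Invert each term: -2/(s + 4) ↔ -2e^(-4t); 5·s/(s^2 + 16) ↔ 5cos(4t); -4·4/(s^2 + 16) ↔ -4sin(4t).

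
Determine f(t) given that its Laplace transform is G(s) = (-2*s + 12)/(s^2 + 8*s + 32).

f(t) = 5*exp(-4*t)*sin(4*t) - 2*exp(-4*t)*cos(4*t)

Complete the square in the denominator: s^2 + 8*s + 32 = (s + 4)^2 + 4^2.
Split the numerator to match: -2*s + 12 = -2·(s + 4) + 5·4.
Invert each term: -2·(s + 4)/((s + 4)^2 + 16) ↔ -2e^(-4t)cos(4t); 5·4/((s + 4)^2 + 16) ↔ 5e^(-4t)sin(4t).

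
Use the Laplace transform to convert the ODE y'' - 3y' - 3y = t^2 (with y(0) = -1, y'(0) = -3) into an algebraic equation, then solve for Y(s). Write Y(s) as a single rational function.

Transform both sides with L{·}.
The derivative rules (L{y''} = s^2 Y - s·y(0) - y'(0) and L{y'} = sY - y(0), with y(0) = -1, y'(0) = -3) turn the left side into (s^2 - 3*s - 3)Y - (-s).
The right side is L{t^2} = 2/s^3.
So (s^2 - 3*s - 3)Y = 2/s^3 + (-s).
Solve for Y(s) and write it as one ratio of polynomials.

Y(s) = (-s^4 + 2)/(s^5 - 3*s^4 - 3*s^3)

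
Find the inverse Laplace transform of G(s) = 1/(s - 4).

Since L{e^(4t)} = 1/(s - 4), the inverse is e^(4*t).

exp(4*t)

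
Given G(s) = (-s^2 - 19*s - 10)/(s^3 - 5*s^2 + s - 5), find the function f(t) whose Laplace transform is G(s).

Factor the denominator: s^3 - 5*s^2 + s - 5 = (s - 5)*(s^2 + 1).
Partial fraction decomposition gives [-5/(s - 5)] + [4*s/(s^2 + 1)] + [1/(s^2 + 1)].
Invert each term: -5/(s - 5) ↔ -5e^(5t); 4·s/(s^2 + 1) ↔ 4cos(t); 1·1/(s^2 + 1) ↔ sin(t).

f(t) = -5*exp(5*t) + sin(t) + 4*cos(t)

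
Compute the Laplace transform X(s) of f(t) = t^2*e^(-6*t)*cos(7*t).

X(s) = 2*(s + 6)*(s^2 + 12*s - 111)/(s^2 + 12*s + 85)^3

L{cos(7t)} = s/(s^2 + 49).
Multiplying by e^(-6t) shifts s → s + 6, so L{e^(-6*t)*cos(7*t)} = (s + 6)/((s + 6)^2 + 49).
Then apply L{t^2·g(t)} = (-1)^2 d^2/ds^2[G(s)] with G(s) = (s + 6)/((s + 6)^2 + 49):
differentiating 2 times and applying the sign gives 2*(s + 6)*(s^2 + 12*s - 111)/(s^2 + 12*s + 85)^3.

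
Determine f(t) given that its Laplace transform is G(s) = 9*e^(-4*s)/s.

f(t) = Heaviside(t - 4)*(9)

The factor e^(-4s) signals a time shift by c = 4 (second shifting theorem).
L{9} = 9/s, so L^-1{9/s} = 9.
Hence the inverse is u(t - 4) times that function evaluated at t - 4.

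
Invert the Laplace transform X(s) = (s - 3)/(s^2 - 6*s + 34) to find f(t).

f(t) = exp(3*t)*cos(5*t)

Rewrite the denominator: s^2 - 6*s + 34 = (s - 3)^2 + 25.
The form in (s - 3) signals a first-shifting-theorem factor e^(3t).
Since L{cos(5t)} = s/(s^2 + 25), the inverse is e^(3*t)*cos(5*t).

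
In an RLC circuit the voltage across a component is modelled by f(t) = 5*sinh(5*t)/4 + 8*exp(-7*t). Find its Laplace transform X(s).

Apply the Laplace transform termwise.
(5/4)·[L{sinh(5t)} = 5/(s^2 - 25)]; (8)·[L{e^(-7t)} = 1/(s + 7)].

X(s) = 25/(4*(s^2 - 25)) + 8/(s + 7)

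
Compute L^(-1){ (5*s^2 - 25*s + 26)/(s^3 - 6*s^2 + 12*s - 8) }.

-2*t^2*exp(2*t) - 5*t*exp(2*t) + 5*exp(2*t)

Factor the denominator: s^3 - 6*s^2 + 12*s - 8 = (s - 2)^3.
Partial fraction decomposition gives [5/(s - 2)] + [-5/(s - 2)^2] + [-4/(s - 2)^3].
Invert each term: 5/(s - 2) ↔ 5e^(2t); -5/(s - 2)^2 ↔ -5t·e^(2t); -4/(s - 2)^3 ↔ (-2)t^2·e^(2t).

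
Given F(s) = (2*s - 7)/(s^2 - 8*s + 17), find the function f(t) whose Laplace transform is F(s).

Complete the square in the denominator: s^2 - 8*s + 17 = (s - 4)^2 + 1^2.
Split the numerator to match: 2*s - 7 = 2·(s - 4) + 1·1.
Invert each term: 2·(s - 4)/((s - 4)^2 + 1) ↔ 2e^(4t)cos(t); 1·1/((s - 4)^2 + 1) ↔ e^(4t)sin(t).

f(t) = exp(4*t)*sin(t) + 2*exp(4*t)*cos(t)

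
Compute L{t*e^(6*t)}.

L{e^(6t)} = 1/(s - 6).
Then apply L{t·g(t)} = -d/ds[H(s)] with H(s) = 1/(s - 6):
differentiating 1 time and applying the sign gives (s - 6)^(-2).

(s - 6)^(-2)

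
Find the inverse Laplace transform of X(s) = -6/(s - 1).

Since L{e^(t)} = 1/(s - 1), the inverse is e^(t), scaled by -6.

-6*exp(t)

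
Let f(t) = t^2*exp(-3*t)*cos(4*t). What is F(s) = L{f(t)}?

F(s) = 2*(s + 3)*(s^2 + 6*s - 39)/(s^2 + 6*s + 25)^3

L{cos(4t)} = s/(s^2 + 16).
Multiplying by e^(-3t) shifts s → s + 3, so L{exp(-3*t)*cos(4*t)} = (s + 3)/((s + 3)^2 + 16).
Then apply L{t^2·g(t)} = (-1)^2 d^2/ds^2[G(s)] with G(s) = (s + 3)/((s + 3)^2 + 16):
differentiating 2 times and applying the sign gives 2*(s + 3)*(s^2 + 6*s - 39)/(s^2 + 6*s + 25)^3.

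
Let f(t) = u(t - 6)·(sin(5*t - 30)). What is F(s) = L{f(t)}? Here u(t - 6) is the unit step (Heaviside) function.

By the second shifting theorem, L{u(t - c)·g(t - c)} = e^(-cs)·G(s) with c = 6 and G(s) = L{g(t)}.
L{sin(5t)} = 5/(s^2 + 25).

F(s) = 5*exp(-6*s)/(s^2 + 25)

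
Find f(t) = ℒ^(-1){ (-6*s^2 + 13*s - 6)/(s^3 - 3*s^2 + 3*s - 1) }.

f(t) = t^2*exp(t)/2 + t*exp(t) - 6*exp(t)

Factor the denominator: s^3 - 3*s^2 + 3*s - 1 = (s - 1)^3.
Partial fraction decomposition gives [-6/(s - 1)] + [(s - 1)^(-2)] + [(s - 1)^(-3)].
Invert each term: -6/(s - 1) ↔ -6e^(t); 1/(s - 1)^2 ↔ t·e^(t); 1/(s - 1)^3 ↔ (1/2)t^2·e^(t).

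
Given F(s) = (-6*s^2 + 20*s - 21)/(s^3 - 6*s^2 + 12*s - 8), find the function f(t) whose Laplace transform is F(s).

Factor the denominator: s^3 - 6*s^2 + 12*s - 8 = (s - 2)^3.
Partial fraction decomposition gives [-6/(s - 2)] + [-4/(s - 2)^2] + [-5/(s - 2)^3].
Invert each term: -6/(s - 2) ↔ -6e^(2t); -4/(s - 2)^2 ↔ -4t·e^(2t); -5/(s - 2)^3 ↔ (-5/2)t^2·e^(2t).

f(t) = -5*t^2*exp(2*t)/2 - 4*t*exp(2*t) - 6*exp(2*t)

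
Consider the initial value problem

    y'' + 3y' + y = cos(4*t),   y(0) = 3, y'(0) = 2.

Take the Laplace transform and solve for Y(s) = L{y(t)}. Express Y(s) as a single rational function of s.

Apply the Laplace transform to the equation.
Using L{y''} = s^2 Y - s·y(0) - y'(0) and L{y'} = sY - y(0), with y(0) = 3, y'(0) = 2, the left side becomes (s^2 + 3*s + 1)Y - (3*s + 11).
The right side is L{cos(4*t)} = s/(s^2 + 16).
So (s^2 + 3*s + 1)Y = s/(s^2 + 16) + (3*s + 11).
Solve for Y(s) and write it as one ratio of polynomials.

Y(s) = (3*s^3 + 11*s^2 + 49*s + 176)/(s^4 + 3*s^3 + 17*s^2 + 48*s + 16)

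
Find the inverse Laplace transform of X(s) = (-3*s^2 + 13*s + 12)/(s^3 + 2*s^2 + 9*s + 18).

Factor the denominator: s^3 + 2*s^2 + 9*s + 18 = (s + 2)*(s^2 + 9).
Partial fraction decomposition gives [-2/(s + 2)] + [-s/(s^2 + 9)] + [15/(s^2 + 9)].
Invert each term: -2/(s + 2) ↔ -2e^(-2t); -1·s/(s^2 + 9) ↔ -cos(3t); 5·3/(s^2 + 9) ↔ 5sin(3t).

5*sin(3*t) - cos(3*t) - 2*exp(-2*t)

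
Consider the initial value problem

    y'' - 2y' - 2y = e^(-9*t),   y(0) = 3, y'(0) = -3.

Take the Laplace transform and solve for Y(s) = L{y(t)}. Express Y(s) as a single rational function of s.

Transform both sides with L{·}.
With L{y''} = s^2 Y - s·y(0) - y'(0) and L{y'} = sY - y(0), with y(0) = 3, y'(0) = -3: the LHS transforms to (s^2 - 2*s - 2)Y - (3*s - 9).
The right side is L{e^(-9*t)} = 1/(s + 9).
So (s^2 - 2*s - 2)Y = 1/(s + 9) + (3*s - 9).
Solve for Y(s) and write it as one ratio of polynomials.

Y(s) = (3*s^2 + 18*s - 80)/(s^3 + 7*s^2 - 20*s - 18)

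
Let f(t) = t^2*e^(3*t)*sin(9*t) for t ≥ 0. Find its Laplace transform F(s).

F(s) = 54*(s^2 - 6*s - 18)/(s^2 - 6*s + 90)^3

L{sin(9t)} = 9/(s^2 + 81).
Multiplying by e^(3t) shifts s → s - 3, so L{e^(3*t)*sin(9*t)} = 9/((s - 3)^2 + 81).
Then apply L{t^2·g(t)} = (-1)^2 d^2/ds^2[G(s)] with G(s) = 9/((s - 3)^2 + 81):
differentiating 2 times and applying the sign gives 54*(s^2 - 6*s - 18)/(s^2 - 6*s + 90)^3.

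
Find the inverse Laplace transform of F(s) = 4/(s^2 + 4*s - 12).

exp(-2*t)*sinh(4*t)

Rewrite the denominator: s^2 + 4*s - 12 = (s + 2)^2 - 16.
The form in (s + 2) signals a first-shifting-theorem factor e^(-2t).
Since L{sinh(4t)} = 4/(s^2 - 16), the inverse is e^(-2*t)*sinh(4*t).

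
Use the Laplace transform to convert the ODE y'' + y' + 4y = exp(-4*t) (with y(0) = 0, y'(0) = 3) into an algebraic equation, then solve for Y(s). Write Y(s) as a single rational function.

Laplace-transform each side.
Using L{y''} = s^2 Y - s·y(0) - y'(0) and L{y'} = sY - y(0), with y(0) = 0, y'(0) = 3, the left side becomes (s^2 + s + 4)Y - (3).
The right side is L{exp(-4*t)} = 1/(s + 4).
So (s^2 + s + 4)Y = 1/(s + 4) + (3).
Isolate Y and clear denominators.

Y(s) = (3*s + 13)/(s^3 + 5*s^2 + 8*s + 16)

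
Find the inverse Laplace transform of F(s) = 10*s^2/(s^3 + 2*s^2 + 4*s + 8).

-5*sin(2*t) + 5*cos(2*t) + 5*exp(-2*t)

Factor the denominator: s^3 + 2*s^2 + 4*s + 8 = (s + 2)*(s^2 + 4).
Partial fraction decomposition gives [5/(s + 2)] + [5*s/(s^2 + 4)] + [-10/(s^2 + 4)].
Invert each term: 5/(s + 2) ↔ 5e^(-2t); 5·s/(s^2 + 4) ↔ 5cos(2t); -5·2/(s^2 + 4) ↔ -5sin(2t).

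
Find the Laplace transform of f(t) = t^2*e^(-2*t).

2/(s + 2)^3

L{e^(-2t)} = 1/(s + 2).
Then apply L{t^2·g(t)} = (-1)^2 d^2/ds^2[G(s)] with G(s) = 1/(s + 2):
differentiating 2 times and applying the sign gives 2/(s + 2)^3.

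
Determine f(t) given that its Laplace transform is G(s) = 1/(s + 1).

Since L{e^(-t)} = 1/(s + 1), the inverse is e^(-t).

f(t) = exp(-t)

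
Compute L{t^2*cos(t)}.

L{cos(t)} = s/(s^2 + 1).
Then apply L{t^2·g(t)} = (-1)^2 d^2/ds^2[G(s)] with G(s) = s/(s^2 + 1):
differentiating 2 times and applying the sign gives 2*s*(s^2 - 3)/(s^2 + 1)^3.

2*s*(s^2 - 3)/(s^2 + 1)^3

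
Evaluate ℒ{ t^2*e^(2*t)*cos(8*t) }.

L{cos(8t)} = s/(s^2 + 64).
Multiplying by e^(2t) shifts s → s - 2, so L{e^(2*t)*cos(8*t)} = (s - 2)/((s - 2)^2 + 64).
Then apply L{t^2·g(t)} = (-1)^2 d^2/ds^2[G(s)] with G(s) = (s - 2)/((s - 2)^2 + 64):
differentiating 2 times and applying the sign gives 2*(s - 2)*(s^2 - 4*s - 188)/(s^2 - 4*s + 68)^3.

2*(s - 2)*(s^2 - 4*s - 188)/(s^2 - 4*s + 68)^3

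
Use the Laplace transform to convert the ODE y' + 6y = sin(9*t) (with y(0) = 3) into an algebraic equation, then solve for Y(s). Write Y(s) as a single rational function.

Laplace-transform each side.
With L{y'} = sY - y(0) = sY - 3: the LHS transforms to (s + 6)Y - (3).
The right side is L{sin(9*t)} = 9/(s^2 + 81).
So (s + 6)Y = 9/(s^2 + 81) + (3).
Isolate Y and clear denominators.

Y(s) = (3*s^2 + 252)/(s^3 + 6*s^2 + 81*s + 486)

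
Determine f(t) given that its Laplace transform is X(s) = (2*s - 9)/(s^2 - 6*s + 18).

f(t) = -exp(3*t)*sin(3*t) + 2*exp(3*t)*cos(3*t)

Complete the square in the denominator: s^2 - 6*s + 18 = (s - 3)^2 + 3^2.
Split the numerator to match: 2*s - 9 = 2·(s - 3) - 1·3.
Invert each term: 2·(s - 3)/((s - 3)^2 + 9) ↔ 2e^(3t)cos(3t); -1·3/((s - 3)^2 + 9) ↔ -e^(3t)sin(3t).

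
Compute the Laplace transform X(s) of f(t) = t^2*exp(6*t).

L{t^2} = 2!/s^3 = 2/s^3.
By the first shifting theorem, multiplying by e^(6t) replaces s with s - 6.

X(s) = 2/(s - 6)^3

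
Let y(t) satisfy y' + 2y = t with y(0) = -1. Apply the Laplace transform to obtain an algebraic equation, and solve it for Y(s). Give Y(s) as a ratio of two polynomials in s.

Y(s) = (-s^2 + 1)/(s^3 + 2*s^2)

Laplace-transform each side.
The derivative rules (L{y'} = sY - y(0) = sY - (-1)) turn the left side into (s + 2)Y - (-1).
The right side is L{t} = s^(-2).
So (s + 2)Y = s^(-2) + (-1).
Isolate Y and clear denominators.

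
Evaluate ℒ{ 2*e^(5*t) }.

2/(s - 5)

L{2} = 2/s.
By the first shifting theorem, multiplying by e^(5t) replaces s with s - 5.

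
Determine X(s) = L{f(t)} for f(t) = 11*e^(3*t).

X(s) = 11/(s - 3)

L{11} = 11/s.
By the first shifting theorem, multiplying by e^(3t) replaces s with s - 3.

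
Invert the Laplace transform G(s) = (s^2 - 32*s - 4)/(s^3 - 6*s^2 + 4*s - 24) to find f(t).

Factor the denominator: s^3 - 6*s^2 + 4*s - 24 = (s - 6)*(s^2 + 4).
Partial fraction decomposition gives [-4/(s - 6)] + [5*s/(s^2 + 4)] + [-2/(s^2 + 4)].
Invert each term: -4/(s - 6) ↔ -4e^(6t); 5·s/(s^2 + 4) ↔ 5cos(2t); -1·2/(s^2 + 4) ↔ -sin(2t).

f(t) = -4*exp(6*t) - sin(2*t) + 5*cos(2*t)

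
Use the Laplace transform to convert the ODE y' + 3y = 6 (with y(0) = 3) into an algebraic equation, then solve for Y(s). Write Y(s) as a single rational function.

Y(s) = (3*s + 6)/(s^2 + 3*s)

Transform both sides with L{·}.
The derivative rules (L{y'} = sY - y(0) = sY - 3) turn the left side into (s + 3)Y - (3).
The right side is L{6} = 6/s.
So (s + 3)Y = 6/s + (3).
Divide through and combine into a single rational function.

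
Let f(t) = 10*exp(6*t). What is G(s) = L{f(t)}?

L{10} = 10/s.
By the first shifting theorem, multiplying by e^(6t) replaces s with s - 6.

G(s) = 10/(s - 6)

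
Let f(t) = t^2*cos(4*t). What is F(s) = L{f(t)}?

L{cos(4t)} = s/(s^2 + 16).
Then apply L{t^2·g(t)} = (-1)^2 d^2/ds^2[G(s)] with G(s) = s/(s^2 + 16):
differentiating 2 times and applying the sign gives 2*s*(s^2 - 48)/(s^2 + 16)^3.

F(s) = 2*s*(s^2 - 48)/(s^2 + 16)^3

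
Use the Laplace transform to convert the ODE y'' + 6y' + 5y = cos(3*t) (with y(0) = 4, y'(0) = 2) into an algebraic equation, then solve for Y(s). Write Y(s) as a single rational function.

Y(s) = (4*s^3 + 26*s^2 + 37*s + 234)/(s^4 + 6*s^3 + 14*s^2 + 54*s + 45)

Apply the Laplace transform to the equation.
Using L{y''} = s^2 Y - s·y(0) - y'(0) and L{y'} = sY - y(0), with y(0) = 4, y'(0) = 2, the left side becomes (s^2 + 6*s + 5)Y - (4*s + 26).
The right side is L{cos(3*t)} = s/(s^2 + 9).
So (s^2 + 6*s + 5)Y = s/(s^2 + 9) + (4*s + 26).
Isolate Y and clear denominators.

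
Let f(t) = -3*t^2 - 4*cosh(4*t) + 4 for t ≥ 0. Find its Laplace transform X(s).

X(s) = -4*s/(s^2 - 16) + 4/s - 6/s^3

Apply the Laplace transform termwise.
(-4)·[L{cosh(4t)} = s/(s^2 - 16)]; L{4} = 4/s; (-3)·[L{t^2} = 2!/s^3 = 2/s^3].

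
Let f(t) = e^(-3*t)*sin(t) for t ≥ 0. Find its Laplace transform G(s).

L{sin(t)} = 1/(s^2 + 1).
By the first shifting theorem, multiplying by e^(-3t) replaces s with s + 3.

G(s) = 1/((s + 3)^2 + 1)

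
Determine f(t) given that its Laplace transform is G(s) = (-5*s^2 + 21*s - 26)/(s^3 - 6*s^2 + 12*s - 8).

f(t) = -2*t^2*exp(2*t) + t*exp(2*t) - 5*exp(2*t)

Factor the denominator: s^3 - 6*s^2 + 12*s - 8 = (s - 2)^3.
Partial fraction decomposition gives [-5/(s - 2)] + [(s - 2)^(-2)] + [-4/(s - 2)^3].
Invert each term: -5/(s - 2) ↔ -5e^(2t); 1/(s - 2)^2 ↔ t·e^(2t); -4/(s - 2)^3 ↔ (-2)t^2·e^(2t).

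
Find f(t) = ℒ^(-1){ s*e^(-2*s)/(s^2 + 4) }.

The factor e^(-2s) signals a time shift by c = 2 (second shifting theorem).
L{cos(2t)} = s/(s^2 + 4), so L^-1{s/(s^2 + 4)} = cos(2*t).
Hence the inverse is u(t - 2) times that function evaluated at t - 2.

f(t) = Heaviside(t - 2)*(cos(2*t - 4))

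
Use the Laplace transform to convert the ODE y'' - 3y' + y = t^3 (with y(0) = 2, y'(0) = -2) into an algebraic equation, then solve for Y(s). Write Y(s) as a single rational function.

Laplace-transform each side.
With L{y''} = s^2 Y - s·y(0) - y'(0) and L{y'} = sY - y(0), with y(0) = 2, y'(0) = -2: the LHS transforms to (s^2 - 3*s + 1)Y - (2*s - 8).
The right side is L{t^3} = 6/s^4.
So (s^2 - 3*s + 1)Y = 6/s^4 + (2*s - 8).
Divide through and combine into a single rational function.

Y(s) = (2*s^5 - 8*s^4 + 6)/(s^6 - 3*s^5 + s^4)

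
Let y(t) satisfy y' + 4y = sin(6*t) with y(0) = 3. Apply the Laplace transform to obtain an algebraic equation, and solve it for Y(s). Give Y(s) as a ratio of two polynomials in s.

Apply the Laplace transform to the equation.
The derivative rules (L{y'} = sY - y(0) = sY - 3) turn the left side into (s + 4)Y - (3).
The right side is L{sin(6*t)} = 6/(s^2 + 36).
So (s + 4)Y = 6/(s^2 + 36) + (3).
Divide through and combine into a single rational function.

Y(s) = (3*s^2 + 114)/(s^3 + 4*s^2 + 36*s + 144)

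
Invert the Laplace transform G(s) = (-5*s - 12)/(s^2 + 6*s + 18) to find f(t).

f(t) = exp(-3*t)*sin(3*t) - 5*exp(-3*t)*cos(3*t)

Complete the square in the denominator: s^2 + 6*s + 18 = (s + 3)^2 + 3^2.
Split the numerator to match: -5*s - 12 = -5·(s + 3) + 1·3.
Invert each term: -5·(s + 3)/((s + 3)^2 + 9) ↔ -5e^(-3t)cos(3t); 1·3/((s + 3)^2 + 9) ↔ e^(-3t)sin(3t).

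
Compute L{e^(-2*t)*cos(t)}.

(s + 2)/((s + 2)^2 + 1)

L{cos(t)} = s/(s^2 + 1).
By the first shifting theorem, multiplying by e^(-2t) replaces s with s + 2.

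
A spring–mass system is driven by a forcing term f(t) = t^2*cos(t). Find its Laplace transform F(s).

F(s) = 2*s*(s^2 - 3)/(s^2 + 1)^3

L{cos(t)} = s/(s^2 + 1).
Then apply L{t^2·g(t)} = (-1)^2 d^2/ds^2[G(s)] with G(s) = s/(s^2 + 1):
differentiating 2 times and applying the sign gives 2*s*(s^2 - 3)/(s^2 + 1)^3.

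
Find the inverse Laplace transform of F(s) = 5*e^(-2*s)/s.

Heaviside(t - 2)*(5)

The factor e^(-2s) signals a time shift by c = 2 (second shifting theorem).
L{5} = 5/s, so L^-1{5/s} = 5.
Hence the inverse is u(t - 2) times that function evaluated at t - 2.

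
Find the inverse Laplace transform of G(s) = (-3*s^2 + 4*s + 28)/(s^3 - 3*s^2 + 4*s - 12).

exp(3*t) - 4*sin(2*t) - 4*cos(2*t)

Factor the denominator: s^3 - 3*s^2 + 4*s - 12 = (s - 3)*(s^2 + 4).
Partial fraction decomposition gives [1/(s - 3)] + [-4*s/(s^2 + 4)] + [-8/(s^2 + 4)].
Invert each term: 1/(s - 3) ↔ e^(3t); -4·s/(s^2 + 4) ↔ -4cos(2t); -4·2/(s^2 + 4) ↔ -4sin(2t).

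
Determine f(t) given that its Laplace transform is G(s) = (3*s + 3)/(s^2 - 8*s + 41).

Complete the square in the denominator: s^2 - 8*s + 41 = (s - 4)^2 + 5^2.
Split the numerator to match: 3*s + 3 = 3·(s - 4) + 3·5.
Invert each term: 3·(s - 4)/((s - 4)^2 + 25) ↔ 3e^(4t)cos(5t); 3·5/((s - 4)^2 + 25) ↔ 3e^(4t)sin(5t).

f(t) = 3*exp(4*t)*sin(5*t) + 3*exp(4*t)*cos(5*t)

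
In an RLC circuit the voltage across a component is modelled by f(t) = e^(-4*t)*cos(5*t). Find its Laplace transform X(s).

L{cos(5t)} = s/(s^2 + 25).
By the first shifting theorem, multiplying by e^(-4t) replaces s with s + 4.

X(s) = (s + 4)/((s + 4)^2 + 25)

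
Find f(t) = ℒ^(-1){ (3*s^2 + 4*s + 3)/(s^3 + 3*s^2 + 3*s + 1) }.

Factor the denominator: s^3 + 3*s^2 + 3*s + 1 = (s + 1)^3.
Partial fraction decomposition gives [3/(s + 1)] + [-2/(s + 1)^2] + [2/(s + 1)^3].
Invert each term: 3/(s + 1) ↔ 3e^(-t); -2/(s + 1)^2 ↔ -2t·e^(-t); 2/(s + 1)^3 ↔ (1)t^2·e^(-t).

f(t) = t^2*exp(-t) - 2*t*exp(-t) + 3*exp(-t)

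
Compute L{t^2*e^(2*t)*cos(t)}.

L{cos(t)} = s/(s^2 + 1).
Multiplying by e^(2t) shifts s → s - 2, so L{e^(2*t)*cos(t)} = (s - 2)/((s - 2)^2 + 1).
Then apply L{t^2·g(t)} = (-1)^2 d^2/ds^2[G(s)] with G(s) = (s - 2)/((s - 2)^2 + 1):
differentiating 2 times and applying the sign gives 2*(s - 2)*(s^2 - 4*s + 1)/(s^2 - 4*s + 5)^3.

2*(s - 2)*(s^2 - 4*s + 1)/(s^2 - 4*s + 5)^3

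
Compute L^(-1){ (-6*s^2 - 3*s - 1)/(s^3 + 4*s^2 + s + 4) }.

Factor the denominator: s^3 + 4*s^2 + s + 4 = (s + 4)*(s^2 + 1).
Partial fraction decomposition gives [-5/(s + 4)] + [-s/(s^2 + 1)] + [1/(s^2 + 1)].
Invert each term: -5/(s + 4) ↔ -5e^(-4t); -1·s/(s^2 + 1) ↔ -cos(t); 1·1/(s^2 + 1) ↔ sin(t).

sin(t) - cos(t) - 5*exp(-4*t)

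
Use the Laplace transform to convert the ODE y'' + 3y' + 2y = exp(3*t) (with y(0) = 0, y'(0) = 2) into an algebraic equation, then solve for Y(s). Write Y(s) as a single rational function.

Y(s) = (2*s - 5)/(s^3 - 7*s - 6)

Take the Laplace transform of both sides.
The derivative rules (L{y''} = s^2 Y - s·y(0) - y'(0) and L{y'} = sY - y(0), with y(0) = 0, y'(0) = 2) turn the left side into (s^2 + 3*s + 2)Y - (2).
The right side is L{exp(3*t)} = 1/(s - 3).
So (s^2 + 3*s + 2)Y = 1/(s - 3) + (2).
Divide through and combine into a single rational function.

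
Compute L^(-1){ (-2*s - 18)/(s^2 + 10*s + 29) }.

Complete the square in the denominator: s^2 + 10*s + 29 = (s + 5)^2 + 2^2.
Split the numerator to match: -2*s - 18 = -2·(s + 5) - 4·2.
Invert each term: -2·(s + 5)/((s + 5)^2 + 4) ↔ -2e^(-5t)cos(2t); -4·2/((s + 5)^2 + 4) ↔ -4e^(-5t)sin(2t).

-4*exp(-5*t)*sin(2*t) - 2*exp(-5*t)*cos(2*t)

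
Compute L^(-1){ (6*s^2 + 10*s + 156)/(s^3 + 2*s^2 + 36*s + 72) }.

sin(6*t) + 2*cos(6*t) + 4*exp(-2*t)

Factor the denominator: s^3 + 2*s^2 + 36*s + 72 = (s + 2)*(s^2 + 36).
Partial fraction decomposition gives [4/(s + 2)] + [2*s/(s^2 + 36)] + [6/(s^2 + 36)].
Invert each term: 4/(s + 2) ↔ 4e^(-2t); 2·s/(s^2 + 36) ↔ 2cos(6t); 1·6/(s^2 + 36) ↔ sin(6t).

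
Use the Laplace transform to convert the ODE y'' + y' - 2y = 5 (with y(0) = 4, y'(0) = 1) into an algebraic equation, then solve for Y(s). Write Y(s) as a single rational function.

Y(s) = (4*s^2 + 5*s + 5)/(s^3 + s^2 - 2*s)

Laplace-transform each side.
Using L{y''} = s^2 Y - s·y(0) - y'(0) and L{y'} = sY - y(0), with y(0) = 4, y'(0) = 1, the left side becomes (s^2 + s - 2)Y - (4*s + 5).
The right side is L{5} = 5/s.
So (s^2 + s - 2)Y = 5/s + (4*s + 5).
Divide through and combine into a single rational function.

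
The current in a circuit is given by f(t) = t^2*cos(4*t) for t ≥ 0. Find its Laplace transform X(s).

L{cos(4t)} = s/(s^2 + 16).
Then apply L{t^2·g(t)} = (-1)^2 d^2/ds^2[G(s)] with G(s) = s/(s^2 + 16):
differentiating 2 times and applying the sign gives 2*s*(s^2 - 48)/(s^2 + 16)^3.

X(s) = 2*s*(s^2 - 48)/(s^2 + 16)^3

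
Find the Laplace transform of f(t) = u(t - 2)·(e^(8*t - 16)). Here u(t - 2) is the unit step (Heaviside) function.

By the second shifting theorem, L{u(t - c)·g(t - c)} = e^(-cs)·G(s) with c = 2 and G(s) = L{g(t)}.
L{e^(8t)} = 1/(s - 8).

exp(-2*s)/(s - 8)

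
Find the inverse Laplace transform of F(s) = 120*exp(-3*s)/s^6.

Heaviside(t - 3)*((t - 3)^5)

The factor e^(-3s) signals a time shift by c = 3 (second shifting theorem).
L{t^5} = 5!/s^6 = 120/s^6, so L^-1{120/s^6} = t^5.
Hence the inverse is u(t - 3) times that function evaluated at t - 3.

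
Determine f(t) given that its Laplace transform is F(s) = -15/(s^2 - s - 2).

f(t) = -5*exp(2*t) + 5*exp(-t)

Factor the denominator: s^2 - s - 2 = (s - 2)*(s + 1).
Partial fraction decomposition gives [-5/(s - 2)] + [5/(s + 1)].
Invert each term: -5/(s - 2) ↔ -5e^(2t); 5/(s + 1) ↔ 5e^(-t).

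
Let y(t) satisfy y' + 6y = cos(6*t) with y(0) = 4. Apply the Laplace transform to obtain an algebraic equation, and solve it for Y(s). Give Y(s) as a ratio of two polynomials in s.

Y(s) = (4*s^2 + s + 144)/(s^3 + 6*s^2 + 36*s + 216)

Laplace-transform each side.
The derivative rules (L{y'} = sY - y(0) = sY - 4) turn the left side into (s + 6)Y - (4).
The right side is L{cos(6*t)} = s/(s^2 + 36).
So (s + 6)Y = s/(s^2 + 36) + (4).
Solve for Y(s) and write it as one ratio of polynomials.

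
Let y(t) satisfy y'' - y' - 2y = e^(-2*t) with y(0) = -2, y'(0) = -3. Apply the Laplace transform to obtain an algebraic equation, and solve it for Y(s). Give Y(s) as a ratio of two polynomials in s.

Take the Laplace transform of both sides.
The derivative rules (L{y''} = s^2 Y - s·y(0) - y'(0) and L{y'} = sY - y(0), with y(0) = -2, y'(0) = -3) turn the left side into (s^2 - s - 2)Y - (-2*s - 1).
The right side is L{e^(-2*t)} = 1/(s + 2).
So (s^2 - s - 2)Y = 1/(s + 2) + (-2*s - 1).
Divide through and combine into a single rational function.

Y(s) = (-2*s^2 - 5*s - 1)/(s^3 + s^2 - 4*s - 4)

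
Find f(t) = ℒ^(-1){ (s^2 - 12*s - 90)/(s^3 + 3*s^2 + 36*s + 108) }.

Factor the denominator: s^3 + 3*s^2 + 36*s + 108 = (s + 3)*(s^2 + 36).
Partial fraction decomposition gives [-1/(s + 3)] + [2*s/(s^2 + 36)] + [-18/(s^2 + 36)].
Invert each term: -1/(s + 3) ↔ -e^(-3t); 2·s/(s^2 + 36) ↔ 2cos(6t); -3·6/(s^2 + 36) ↔ -3sin(6t).

f(t) = -3*sin(6*t) + 2*cos(6*t) - exp(-3*t)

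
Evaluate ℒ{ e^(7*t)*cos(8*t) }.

L{cos(8t)} = s/(s^2 + 64).
By the first shifting theorem, multiplying by e^(7t) replaces s with s - 7.

(s - 7)/((s - 7)^2 + 64)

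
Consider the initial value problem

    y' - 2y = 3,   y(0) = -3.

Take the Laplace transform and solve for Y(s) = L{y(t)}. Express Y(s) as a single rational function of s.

Take the Laplace transform of both sides.
With L{y'} = sY - y(0) = sY - (-3): the LHS transforms to (s - 2)Y - (-3).
The right side is L{3} = 3/s.
So (s - 2)Y = 3/s + (-3).
Isolate Y and clear denominators.

Y(s) = (-3*s + 3)/(s^2 - 2*s)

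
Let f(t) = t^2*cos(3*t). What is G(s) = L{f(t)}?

L{cos(3t)} = s/(s^2 + 9).
Then apply L{t^2·g(t)} = (-1)^2 d^2/ds^2[H(s)] with H(s) = s/(s^2 + 9):
differentiating 2 times and applying the sign gives 2*s*(s^2 - 27)/(s^2 + 9)^3.

G(s) = 2*s*(s^2 - 27)/(s^2 + 9)^3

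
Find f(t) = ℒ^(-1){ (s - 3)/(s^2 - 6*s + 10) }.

Rewrite the denominator: s^2 - 6*s + 10 = (s - 3)^2 + 1.
The form in (s - 3) signals a first-shifting-theorem factor e^(3t).
Since L{cos(t)} = s/(s^2 + 1), the inverse is e^(3*t)*cos(t).

f(t) = exp(3*t)*cos(t)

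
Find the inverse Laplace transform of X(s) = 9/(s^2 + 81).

sin(9*t)

Since L{sin(9t)} = 9/(s^2 + 81), the inverse is sin(9*t).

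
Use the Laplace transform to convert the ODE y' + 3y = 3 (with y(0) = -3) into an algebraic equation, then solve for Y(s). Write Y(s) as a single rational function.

Transform both sides with L{·}.
With L{y'} = sY - y(0) = sY - (-3): the LHS transforms to (s + 3)Y - (-3).
The right side is L{3} = 3/s.
So (s + 3)Y = 3/s + (-3).
Solve for Y(s) and write it as one ratio of polynomials.

Y(s) = (-3*s + 3)/(s^2 + 3*s)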